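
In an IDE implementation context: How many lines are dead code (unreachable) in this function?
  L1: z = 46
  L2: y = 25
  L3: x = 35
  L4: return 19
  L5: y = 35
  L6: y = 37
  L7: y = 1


Analyzing control flow:
  L1: reachable (before return)
  L2: reachable (before return)
  L3: reachable (before return)
  L4: reachable (return statement)
  L5: DEAD (after return at L4)
  L6: DEAD (after return at L4)
  L7: DEAD (after return at L4)
Return at L4, total lines = 7
Dead lines: L5 through L7
Count: 3

3


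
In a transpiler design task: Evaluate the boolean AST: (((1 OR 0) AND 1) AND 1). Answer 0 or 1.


Step 1: Evaluate inner node
  1 OR 0 = 1
Step 2: Evaluate next node
  1 AND 1 = 1
Step 3: Evaluate root node
  1 AND 1 = 1

1


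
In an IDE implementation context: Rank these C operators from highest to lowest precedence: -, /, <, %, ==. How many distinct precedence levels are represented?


Looking up precedence for each operator:
  - -> precedence 5
  / -> precedence 6
  < -> precedence 4
  % -> precedence 6
  == -> precedence 3
Sorted highest to lowest: /, %, -, <, ==
Distinct precedence values: [6, 5, 4, 3]
Number of distinct levels: 4

4


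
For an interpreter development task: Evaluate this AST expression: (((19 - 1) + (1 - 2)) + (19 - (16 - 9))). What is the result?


Expression: (((19 - 1) + (1 - 2)) + (19 - (16 - 9)))
Evaluating step by step:
  19 - 1 = 18
  1 - 2 = -1
  18 + -1 = 17
  16 - 9 = 7
  19 - 7 = 12
  17 + 12 = 29
Result: 29

29


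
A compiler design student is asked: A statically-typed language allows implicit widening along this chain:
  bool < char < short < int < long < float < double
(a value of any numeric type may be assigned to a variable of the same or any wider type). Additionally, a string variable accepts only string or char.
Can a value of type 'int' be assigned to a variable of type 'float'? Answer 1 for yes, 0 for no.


Target variable type: float
Source value type: int
Numeric ranks: int=3, float=5
Widening allowed iff rank(source) <= rank(target): 3 <= 5? Yes
Result: 1

1


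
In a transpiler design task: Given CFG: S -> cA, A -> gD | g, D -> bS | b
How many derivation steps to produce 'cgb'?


Grammar: S -> cA, A -> gD | g, D -> bS | b
Deriving 'cgb':
Step 1: S -> cA => cA
Step 2: A -> gD => cgD
Step 3: D -> b => cgb
Total derivation steps: 3

3


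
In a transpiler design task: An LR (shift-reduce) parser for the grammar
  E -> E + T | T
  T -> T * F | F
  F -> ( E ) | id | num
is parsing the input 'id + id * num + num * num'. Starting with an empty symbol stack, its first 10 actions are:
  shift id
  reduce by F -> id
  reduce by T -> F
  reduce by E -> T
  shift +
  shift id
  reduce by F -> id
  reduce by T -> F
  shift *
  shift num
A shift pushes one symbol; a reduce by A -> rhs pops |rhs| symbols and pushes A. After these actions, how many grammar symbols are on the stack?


Tracking the symbol stack through each action:
  Action 1: shift 'id' : push -> stack = [id] (size 1)
  Action 2: reduce by F -> id : pop 1, push F -> stack = [F] (size 1)
  Action 3: reduce by T -> F : pop 1, push T -> stack = [T] (size 1)
  Action 4: reduce by E -> T : pop 1, push E -> stack = [E] (size 1)
  Action 5: shift '+' : push -> stack = [E, +] (size 2)
  Action 6: shift 'id' : push -> stack = [E, +, id] (size 3)
  Action 7: reduce by F -> id : pop 1, push F -> stack = [E, +, F] (size 3)
  Action 8: reduce by T -> F : pop 1, push T -> stack = [E, +, T] (size 3)
  Action 9: shift '*' : push -> stack = [E, +, T, *] (size 4)
  Action 10: shift 'num' : push -> stack = [E, +, T, *, num] (size 5)
Final stack size: 5

5


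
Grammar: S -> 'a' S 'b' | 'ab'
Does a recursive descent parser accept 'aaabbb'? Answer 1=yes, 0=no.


Grammar accepts strings of the form a^n b^n (n >= 1)
Word: 'aaabbb'
Counting: 3 a's and 3 b's
Check: 3 == 3? Yes
Derivation (S -> aSb applied 2 time(s), then S -> ab): S => aSb => aaSbb => aaabbb
Accepted

1


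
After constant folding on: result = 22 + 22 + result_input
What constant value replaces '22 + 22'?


Identifying constant sub-expression:
  Original: result = 22 + 22 + result_input
  22 and 22 are both compile-time constants
  Evaluating: 22 + 22 = 44
  After folding: result = 44 + result_input

44


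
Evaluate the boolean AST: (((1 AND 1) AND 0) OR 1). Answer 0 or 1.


Step 1: Evaluate inner node
  1 AND 1 = 1
Step 2: Evaluate next node
  1 AND 0 = 0
Step 3: Evaluate root node
  0 OR 1 = 1

1


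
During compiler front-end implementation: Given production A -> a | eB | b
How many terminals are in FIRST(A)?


Production: A -> a | eB | b
Examining each alternative for leading terminals:
  A -> a : first terminal = 'a'
  A -> eB : first terminal = 'e'
  A -> b : first terminal = 'b'
FIRST(A) = {a, b, e}
Count: 3

3


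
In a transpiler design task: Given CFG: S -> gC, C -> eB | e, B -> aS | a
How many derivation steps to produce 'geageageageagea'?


Grammar: S -> gC, C -> eB | e, B -> aS | a
Deriving 'geageageageagea':
Step 1: S -> gC => gC
Step 2: C -> eB => geB
Step 3: B -> aS => geaS
Step 4: S -> gC => geagC
Step 5: C -> eB => geageB
Step 6: B -> aS => geageaS
Step 7: S -> gC => geageagC
Step 8: C -> eB => geageageB
Step 9: B -> aS => geageageaS
Step 10: S -> gC => geageageagC
Step 11: C -> eB => geageageageB
Step 12: B -> aS => geageageageaS
Step 13: S -> gC => geageageageagC
Step 14: C -> eB => geageageageageB
Step 15: B -> a => geageageageagea
Total derivation steps: 15

15


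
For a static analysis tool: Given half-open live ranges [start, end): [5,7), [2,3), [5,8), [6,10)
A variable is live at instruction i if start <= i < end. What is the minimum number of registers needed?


Live ranges:
  Var0: [5, 7)
  Var1: [2, 3)
  Var2: [5, 8)
  Var3: [6, 10)
Sweep-line events (position, delta, active):
  pos=2 start -> active=1
  pos=3 end -> active=0
  pos=5 start -> active=1
  pos=5 start -> active=2
  pos=6 start -> active=3
  pos=7 end -> active=2
  pos=8 end -> active=1
  pos=10 end -> active=0
Maximum simultaneous active: 3
Minimum registers needed: 3

3


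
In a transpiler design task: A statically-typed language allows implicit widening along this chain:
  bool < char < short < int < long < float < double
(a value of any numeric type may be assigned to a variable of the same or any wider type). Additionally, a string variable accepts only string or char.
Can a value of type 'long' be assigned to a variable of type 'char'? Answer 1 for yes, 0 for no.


Target variable type: char
Source value type: long
Numeric ranks: long=4, char=1
Widening allowed iff rank(source) <= rank(target): 4 <= 1? No
Result: 0

0


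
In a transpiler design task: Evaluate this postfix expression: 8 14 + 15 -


Processing tokens left to right:
Push 8, Push 14
Pop 8 and 14, compute 8 + 14 = 22, push 22
Push 15
Pop 22 and 15, compute 22 - 15 = 7, push 7
Stack result: 7

7


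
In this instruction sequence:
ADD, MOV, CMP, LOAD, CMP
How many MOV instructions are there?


Scanning instruction sequence for MOV:
  Position 1: ADD
  Position 2: MOV <- MATCH
  Position 3: CMP
  Position 4: LOAD
  Position 5: CMP
Matches at positions: [2]
Total MOV count: 1

1


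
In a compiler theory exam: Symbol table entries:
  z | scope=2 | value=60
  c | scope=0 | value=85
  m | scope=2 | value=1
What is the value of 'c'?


Searching symbol table for 'c':
  z | scope=2 | value=60
  c | scope=0 | value=85 <- MATCH
  m | scope=2 | value=1
Found 'c' at scope 0 with value 85

85


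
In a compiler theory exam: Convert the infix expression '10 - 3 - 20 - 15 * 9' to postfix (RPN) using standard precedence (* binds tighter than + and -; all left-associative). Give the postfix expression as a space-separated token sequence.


Applying the shunting-yard algorithm:
  Operand 10 -> output
  Push '-' onto operator stack -> op-stack: [-]
  Operand 3 -> output
  See '-' (prec 1); top '-' (prec 1) >= it -> pop '-' to output
  Push '-' onto operator stack -> op-stack: [-]
  Operand 20 -> output
  See '-' (prec 1); top '-' (prec 1) >= it -> pop '-' to output
  Push '-' onto operator stack -> op-stack: [-]
  Operand 15 -> output
  Push '*' onto operator stack -> op-stack: [-, *]
  Operand 9 -> output
  End of input: pop '*' to output
  End of input: pop '-' to output
Postfix result: 10 3 - 20 - 15 9 * -

10 3 - 20 - 15 9 * -


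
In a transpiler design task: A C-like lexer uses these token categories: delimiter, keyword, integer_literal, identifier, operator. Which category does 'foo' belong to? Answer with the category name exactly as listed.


Token: 'foo'
Checking categories:
  identifier: YES
  integer_literal: no
  operator: no
  keyword: no
  delimiter: no
Category: identifier

identifier


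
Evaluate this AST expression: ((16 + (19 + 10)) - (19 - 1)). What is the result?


Expression: ((16 + (19 + 10)) - (19 - 1))
Evaluating step by step:
  19 + 10 = 29
  16 + 29 = 45
  19 - 1 = 18
  45 - 18 = 27
Result: 27

27


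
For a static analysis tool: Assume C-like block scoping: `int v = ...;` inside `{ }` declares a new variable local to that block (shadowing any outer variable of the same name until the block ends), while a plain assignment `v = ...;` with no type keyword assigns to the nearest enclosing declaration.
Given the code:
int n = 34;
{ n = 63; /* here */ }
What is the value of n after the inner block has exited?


Analyzing scoping rules:
Outer scope: declares n = 34
Inner block: 'n = 63;' has no type keyword, so it is an assignment to the outer n (no shadowing)
The assignment changed the outer variable itself, so the new value persists after the block -> 63
Result: 63

63


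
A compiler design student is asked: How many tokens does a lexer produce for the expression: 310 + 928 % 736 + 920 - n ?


Scanning '310 + 928 % 736 + 920 - n'
Token 1: '310' -> integer_literal
Token 2: '+' -> operator
Token 3: '928' -> integer_literal
Token 4: '%' -> operator
Token 5: '736' -> integer_literal
Token 6: '+' -> operator
Token 7: '920' -> integer_literal
Token 8: '-' -> operator
Token 9: 'n' -> identifier
Total tokens: 9

9


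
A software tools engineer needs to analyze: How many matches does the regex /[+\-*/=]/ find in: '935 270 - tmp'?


Pattern: /[+\-*/=]/ (operators)
Input: '935 270 - tmp'
Scanning for matches:
  Match 1: '-'
Total matches: 1

1


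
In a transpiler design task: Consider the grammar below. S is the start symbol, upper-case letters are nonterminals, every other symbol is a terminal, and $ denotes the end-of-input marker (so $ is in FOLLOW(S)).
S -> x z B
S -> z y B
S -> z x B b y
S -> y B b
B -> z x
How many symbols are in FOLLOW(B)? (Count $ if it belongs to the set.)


S is the start symbol and does not occur in any rule body, so FOLLOW(S) = {$}.
Examining every occurrence of B in a rule body:
  S -> x z B : B is at the right end -> add FOLLOW(S) = {$}
  S -> z y B : B is at the right end -> add FOLLOW(S) = {$} (already in the set)
  S -> z x B b y : B is followed by terminal 'b' -> add 'b'
  S -> y B b : B is followed by terminal 'b' -> add 'b' (already in the set)
  B -> z x : B does not occur in the body -> contributes nothing
FOLLOW(B) = {b, $}
Count: 2

2


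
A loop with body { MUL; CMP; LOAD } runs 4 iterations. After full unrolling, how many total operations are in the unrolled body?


Loop body operations: MUL, CMP, LOAD (3 ops per iteration)
Unrolling 4 iterations:
  Iteration 1: MUL, CMP, LOAD (3 ops)
  Iteration 2: MUL, CMP, LOAD (3 ops)
  Iteration 3: MUL, CMP, LOAD (3 ops)
  Iteration 4: MUL, CMP, LOAD (3 ops)
Total: 4 iterations * 3 ops/iter = 12 operations

12


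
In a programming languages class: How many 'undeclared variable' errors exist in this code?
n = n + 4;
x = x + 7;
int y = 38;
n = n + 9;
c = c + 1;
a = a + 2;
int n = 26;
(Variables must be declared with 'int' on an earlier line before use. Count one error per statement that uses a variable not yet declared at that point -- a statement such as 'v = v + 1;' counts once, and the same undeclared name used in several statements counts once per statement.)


Scanning code line by line:
  Line 1: use 'n' -> ERROR (undeclared)
  Line 2: use 'x' -> ERROR (undeclared)
  Line 3: declare 'y' -> declared = ['y']
  Line 4: use 'n' -> ERROR (undeclared)
  Line 5: use 'c' -> ERROR (undeclared)
  Line 6: use 'a' -> ERROR (undeclared)
  Line 7: declare 'n' -> declared = ['n', 'y']
Total undeclared variable errors: 5

5


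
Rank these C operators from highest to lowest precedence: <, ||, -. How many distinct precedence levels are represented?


Looking up precedence for each operator:
  < -> precedence 4
  || -> precedence 1
  - -> precedence 5
Sorted highest to lowest: -, <, ||
Distinct precedence values: [5, 4, 1]
Number of distinct levels: 3

3


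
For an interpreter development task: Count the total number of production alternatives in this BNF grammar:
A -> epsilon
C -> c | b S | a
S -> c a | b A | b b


Counting alternatives per rule:
  A: 1 alternative(s)
  C: 3 alternative(s)
  S: 3 alternative(s)
Sum: 1 + 3 + 3 = 7

7


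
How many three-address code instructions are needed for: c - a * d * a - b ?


Expression: c - a * d * a - b
Generating three-address code (respecting * over +/- precedence):
  Instruction 1: t1 = a * d
  Instruction 2: t2 = t1 * a
  Instruction 3: t3 = c - t2
  Instruction 4: t4 = t3 - b
Total instructions: 4

4


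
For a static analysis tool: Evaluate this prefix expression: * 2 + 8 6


Parsing prefix expression: * 2 + 8 6
Step 1: Innermost operation '+ 8 6'
  8 + 6 = 14
Step 2: Outer operation '* 2 [14]'
  2 * 14 = 28

28


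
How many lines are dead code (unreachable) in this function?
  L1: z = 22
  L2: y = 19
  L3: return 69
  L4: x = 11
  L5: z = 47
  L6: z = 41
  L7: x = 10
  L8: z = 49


Analyzing control flow:
  L1: reachable (before return)
  L2: reachable (before return)
  L3: reachable (return statement)
  L4: DEAD (after return at L3)
  L5: DEAD (after return at L3)
  L6: DEAD (after return at L3)
  L7: DEAD (after return at L3)
  L8: DEAD (after return at L3)
Return at L3, total lines = 8
Dead lines: L4 through L8
Count: 5

5


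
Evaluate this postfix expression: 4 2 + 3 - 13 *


Processing tokens left to right:
Push 4, Push 2
Pop 4 and 2, compute 4 + 2 = 6, push 6
Push 3
Pop 6 and 3, compute 6 - 3 = 3, push 3
Push 13
Pop 3 and 13, compute 3 * 13 = 39, push 39
Stack result: 39

39


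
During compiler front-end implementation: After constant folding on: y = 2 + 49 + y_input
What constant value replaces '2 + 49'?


Identifying constant sub-expression:
  Original: y = 2 + 49 + y_input
  2 and 49 are both compile-time constants
  Evaluating: 2 + 49 = 51
  After folding: y = 51 + y_input

51


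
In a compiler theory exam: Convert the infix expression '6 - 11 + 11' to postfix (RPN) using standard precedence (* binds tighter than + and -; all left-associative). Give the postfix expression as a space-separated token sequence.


Applying the shunting-yard algorithm:
  Operand 6 -> output
  Push '-' onto operator stack -> op-stack: [-]
  Operand 11 -> output
  See '+' (prec 1); top '-' (prec 1) >= it -> pop '-' to output
  Push '+' onto operator stack -> op-stack: [+]
  Operand 11 -> output
  End of input: pop '+' to output
Postfix result: 6 11 - 11 +

6 11 - 11 +


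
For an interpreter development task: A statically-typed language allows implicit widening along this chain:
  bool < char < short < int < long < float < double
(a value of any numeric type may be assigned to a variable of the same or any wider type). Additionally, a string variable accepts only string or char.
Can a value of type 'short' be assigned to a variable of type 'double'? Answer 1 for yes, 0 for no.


Target variable type: double
Source value type: short
Numeric ranks: short=2, double=6
Widening allowed iff rank(source) <= rank(target): 2 <= 6? Yes
Result: 1

1


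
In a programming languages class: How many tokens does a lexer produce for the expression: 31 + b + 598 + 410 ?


Scanning '31 + b + 598 + 410'
Token 1: '31' -> integer_literal
Token 2: '+' -> operator
Token 3: 'b' -> identifier
Token 4: '+' -> operator
Token 5: '598' -> integer_literal
Token 6: '+' -> operator
Token 7: '410' -> integer_literal
Total tokens: 7

7


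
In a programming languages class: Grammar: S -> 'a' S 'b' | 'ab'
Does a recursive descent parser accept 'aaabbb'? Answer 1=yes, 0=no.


Grammar accepts strings of the form a^n b^n (n >= 1)
Word: 'aaabbb'
Counting: 3 a's and 3 b's
Check: 3 == 3? Yes
Derivation (S -> aSb applied 2 time(s), then S -> ab): S => aSb => aaSbb => aaabbb
Accepted

1


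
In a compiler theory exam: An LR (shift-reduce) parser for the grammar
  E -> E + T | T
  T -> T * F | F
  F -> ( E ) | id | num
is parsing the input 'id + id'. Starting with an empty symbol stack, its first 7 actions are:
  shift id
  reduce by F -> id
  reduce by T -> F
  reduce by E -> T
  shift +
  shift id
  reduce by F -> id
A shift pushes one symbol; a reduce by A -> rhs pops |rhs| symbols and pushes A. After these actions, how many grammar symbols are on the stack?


Tracking the symbol stack through each action:
  Action 1: shift 'id' : push -> stack = [id] (size 1)
  Action 2: reduce by F -> id : pop 1, push F -> stack = [F] (size 1)
  Action 3: reduce by T -> F : pop 1, push T -> stack = [T] (size 1)
  Action 4: reduce by E -> T : pop 1, push E -> stack = [E] (size 1)
  Action 5: shift '+' : push -> stack = [E, +] (size 2)
  Action 6: shift 'id' : push -> stack = [E, +, id] (size 3)
  Action 7: reduce by F -> id : pop 1, push F -> stack = [E, +, F] (size 3)
Final stack size: 3

3


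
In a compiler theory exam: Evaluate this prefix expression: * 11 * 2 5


Parsing prefix expression: * 11 * 2 5
Step 1: Innermost operation '* 2 5'
  2 * 5 = 10
Step 2: Outer operation '* 11 [10]'
  11 * 10 = 110

110


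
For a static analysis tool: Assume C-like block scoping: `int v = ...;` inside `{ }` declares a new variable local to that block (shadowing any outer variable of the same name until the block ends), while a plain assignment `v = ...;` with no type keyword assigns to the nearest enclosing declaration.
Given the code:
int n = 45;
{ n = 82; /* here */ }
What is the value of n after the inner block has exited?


Analyzing scoping rules:
Outer scope: declares n = 45
Inner block: 'n = 82;' has no type keyword, so it is an assignment to the outer n (no shadowing)
The assignment changed the outer variable itself, so the new value persists after the block -> 82
Result: 82

82


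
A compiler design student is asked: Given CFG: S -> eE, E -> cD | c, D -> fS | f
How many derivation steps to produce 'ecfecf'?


Grammar: S -> eE, E -> cD | c, D -> fS | f
Deriving 'ecfecf':
Step 1: S -> eE => eE
Step 2: E -> cD => ecD
Step 3: D -> fS => ecfS
Step 4: S -> eE => ecfeE
Step 5: E -> cD => ecfecD
Step 6: D -> f => ecfecf
Total derivation steps: 6

6


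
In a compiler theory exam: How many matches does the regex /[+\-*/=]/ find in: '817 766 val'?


Pattern: /[+\-*/=]/ (operators)
Input: '817 766 val'
Scanning for matches:
Total matches: 0

0


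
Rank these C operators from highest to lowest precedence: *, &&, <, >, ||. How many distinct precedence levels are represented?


Looking up precedence for each operator:
  * -> precedence 6
  && -> precedence 2
  < -> precedence 4
  > -> precedence 4
  || -> precedence 1
Sorted highest to lowest: *, <, >, &&, ||
Distinct precedence values: [6, 4, 2, 1]
Number of distinct levels: 4

4


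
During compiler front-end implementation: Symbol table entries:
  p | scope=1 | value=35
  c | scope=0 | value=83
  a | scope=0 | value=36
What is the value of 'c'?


Searching symbol table for 'c':
  p | scope=1 | value=35
  c | scope=0 | value=83 <- MATCH
  a | scope=0 | value=36
Found 'c' at scope 0 with value 83

83


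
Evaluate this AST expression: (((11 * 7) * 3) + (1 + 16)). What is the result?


Expression: (((11 * 7) * 3) + (1 + 16))
Evaluating step by step:
  11 * 7 = 77
  77 * 3 = 231
  1 + 16 = 17
  231 + 17 = 248
Result: 248

248


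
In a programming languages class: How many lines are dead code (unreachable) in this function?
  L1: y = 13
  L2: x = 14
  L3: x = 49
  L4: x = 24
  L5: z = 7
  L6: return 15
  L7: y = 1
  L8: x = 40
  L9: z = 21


Analyzing control flow:
  L1: reachable (before return)
  L2: reachable (before return)
  L3: reachable (before return)
  L4: reachable (before return)
  L5: reachable (before return)
  L6: reachable (return statement)
  L7: DEAD (after return at L6)
  L8: DEAD (after return at L6)
  L9: DEAD (after return at L6)
Return at L6, total lines = 9
Dead lines: L7 through L9
Count: 3

3


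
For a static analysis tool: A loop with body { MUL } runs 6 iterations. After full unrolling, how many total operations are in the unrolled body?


Loop body operations: MUL (1 op per iteration)
Unrolling 6 iterations:
  Iteration 1: MUL (1 ops)
  Iteration 2: MUL (1 ops)
  Iteration 3: MUL (1 ops)
  Iteration 4: MUL (1 ops)
  Iteration 5: MUL (1 ops)
  Iteration 6: MUL (1 ops)
Total: 6 iterations * 1 ops/iter = 6 operations

6


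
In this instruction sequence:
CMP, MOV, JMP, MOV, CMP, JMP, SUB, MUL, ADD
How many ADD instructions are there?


Scanning instruction sequence for ADD:
  Position 1: CMP
  Position 2: MOV
  Position 3: JMP
  Position 4: MOV
  Position 5: CMP
  Position 6: JMP
  Position 7: SUB
  Position 8: MUL
  Position 9: ADD <- MATCH
Matches at positions: [9]
Total ADD count: 1

1


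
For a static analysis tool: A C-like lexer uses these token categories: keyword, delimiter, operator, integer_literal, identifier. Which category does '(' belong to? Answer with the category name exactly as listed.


Token: '('
Checking categories:
  identifier: no
  integer_literal: no
  operator: no
  keyword: no
  delimiter: YES
Category: delimiter

delimiter


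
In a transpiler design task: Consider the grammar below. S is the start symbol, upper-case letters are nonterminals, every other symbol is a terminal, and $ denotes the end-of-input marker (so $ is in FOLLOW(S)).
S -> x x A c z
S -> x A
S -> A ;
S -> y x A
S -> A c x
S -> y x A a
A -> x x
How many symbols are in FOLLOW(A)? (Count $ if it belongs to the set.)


S is the start symbol and does not occur in any rule body, so FOLLOW(S) = {$}.
Examining every occurrence of A in a rule body:
  S -> x x A c z : A is followed by terminal 'c' -> add 'c'
  S -> x A : A is at the right end -> add FOLLOW(S) = {$}
  S -> A ; : A is followed by terminal ';' -> add ';'
  S -> y x A : A is at the right end -> add FOLLOW(S) = {$} (already in the set)
  S -> A c x : A is followed by terminal 'c' -> add 'c' (already in the set)
  S -> y x A a : A is followed by terminal 'a' -> add 'a'
  A -> x x : A does not occur in the body -> contributes nothing
FOLLOW(A) = {;, a, c, $}
Count: 4

4


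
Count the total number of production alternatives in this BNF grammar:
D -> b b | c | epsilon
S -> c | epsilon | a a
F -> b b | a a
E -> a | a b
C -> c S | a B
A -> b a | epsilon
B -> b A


Counting alternatives per rule:
  D: 3 alternative(s)
  S: 3 alternative(s)
  F: 2 alternative(s)
  E: 2 alternative(s)
  C: 2 alternative(s)
  A: 2 alternative(s)
  B: 1 alternative(s)
Sum: 3 + 3 + 2 + 2 + 2 + 2 + 1 = 15

15


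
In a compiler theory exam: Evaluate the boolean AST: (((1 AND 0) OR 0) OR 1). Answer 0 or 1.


Step 1: Evaluate inner node
  1 AND 0 = 0
Step 2: Evaluate next node
  0 OR 0 = 0
Step 3: Evaluate root node
  0 OR 1 = 1

1


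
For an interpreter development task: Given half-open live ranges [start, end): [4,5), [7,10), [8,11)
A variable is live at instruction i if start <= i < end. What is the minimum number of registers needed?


Live ranges:
  Var0: [4, 5)
  Var1: [7, 10)
  Var2: [8, 11)
Sweep-line events (position, delta, active):
  pos=4 start -> active=1
  pos=5 end -> active=0
  pos=7 start -> active=1
  pos=8 start -> active=2
  pos=10 end -> active=1
  pos=11 end -> active=0
Maximum simultaneous active: 2
Minimum registers needed: 2

2


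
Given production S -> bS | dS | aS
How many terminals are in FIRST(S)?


Production: S -> bS | dS | aS
Examining each alternative for leading terminals:
  S -> bS : first terminal = 'b'
  S -> dS : first terminal = 'd'
  S -> aS : first terminal = 'a'
FIRST(S) = {a, b, d}
Count: 3

3


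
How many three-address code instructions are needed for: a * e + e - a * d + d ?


Expression: a * e + e - a * d + d
Generating three-address code (respecting * over +/- precedence):
  Instruction 1: t1 = a * e
  Instruction 2: t2 = a * d
  Instruction 3: t3 = t1 + e
  Instruction 4: t4 = t3 - t2
  Instruction 5: t5 = t4 + d
Total instructions: 5

5


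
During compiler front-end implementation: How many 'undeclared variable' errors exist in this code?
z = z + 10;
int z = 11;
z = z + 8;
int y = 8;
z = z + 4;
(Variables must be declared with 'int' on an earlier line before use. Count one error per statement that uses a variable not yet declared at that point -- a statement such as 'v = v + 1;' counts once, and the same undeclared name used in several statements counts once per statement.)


Scanning code line by line:
  Line 1: use 'z' -> ERROR (undeclared)
  Line 2: declare 'z' -> declared = ['z']
  Line 3: use 'z' -> OK (declared)
  Line 4: declare 'y' -> declared = ['y', 'z']
  Line 5: use 'z' -> OK (declared)
Total undeclared variable errors: 1

1


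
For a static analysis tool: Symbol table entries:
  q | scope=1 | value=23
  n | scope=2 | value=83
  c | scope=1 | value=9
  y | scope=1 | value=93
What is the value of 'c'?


Searching symbol table for 'c':
  q | scope=1 | value=23
  n | scope=2 | value=83
  c | scope=1 | value=9 <- MATCH
  y | scope=1 | value=93
Found 'c' at scope 1 with value 9

9


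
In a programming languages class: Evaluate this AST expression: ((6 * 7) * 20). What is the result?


Expression: ((6 * 7) * 20)
Evaluating step by step:
  6 * 7 = 42
  42 * 20 = 840
Result: 840

840


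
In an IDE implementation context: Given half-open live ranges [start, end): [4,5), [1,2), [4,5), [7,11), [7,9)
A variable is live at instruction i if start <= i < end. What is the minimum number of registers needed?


Live ranges:
  Var0: [4, 5)
  Var1: [1, 2)
  Var2: [4, 5)
  Var3: [7, 11)
  Var4: [7, 9)
Sweep-line events (position, delta, active):
  pos=1 start -> active=1
  pos=2 end -> active=0
  pos=4 start -> active=1
  pos=4 start -> active=2
  pos=5 end -> active=1
  pos=5 end -> active=0
  pos=7 start -> active=1
  pos=7 start -> active=2
  pos=9 end -> active=1
  pos=11 end -> active=0
Maximum simultaneous active: 2
Minimum registers needed: 2

2


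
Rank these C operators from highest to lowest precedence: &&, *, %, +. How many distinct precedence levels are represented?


Looking up precedence for each operator:
  && -> precedence 2
  * -> precedence 6
  % -> precedence 6
  + -> precedence 5
Sorted highest to lowest: *, %, +, &&
Distinct precedence values: [6, 5, 2]
Number of distinct levels: 3

3


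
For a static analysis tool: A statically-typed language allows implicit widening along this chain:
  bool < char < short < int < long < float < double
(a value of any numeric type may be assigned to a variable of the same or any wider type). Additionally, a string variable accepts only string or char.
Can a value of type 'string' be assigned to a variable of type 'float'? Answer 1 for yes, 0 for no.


Target variable type: float
Source value type: string
Rule: string cannot widen to any numeric type
Result: 0

0


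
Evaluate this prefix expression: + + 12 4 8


Parsing prefix expression: + + 12 4 8
Step 1: Innermost operation '+ 12 4'
  12 + 4 = 16
Step 2: Outer operation '+ [16] 8'
  16 + 8 = 24

24


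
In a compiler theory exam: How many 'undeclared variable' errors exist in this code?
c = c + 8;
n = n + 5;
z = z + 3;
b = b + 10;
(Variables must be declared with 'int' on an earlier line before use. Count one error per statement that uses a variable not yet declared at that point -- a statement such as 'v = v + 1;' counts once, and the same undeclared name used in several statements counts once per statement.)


Scanning code line by line:
  Line 1: use 'c' -> ERROR (undeclared)
  Line 2: use 'n' -> ERROR (undeclared)
  Line 3: use 'z' -> ERROR (undeclared)
  Line 4: use 'b' -> ERROR (undeclared)
Total undeclared variable errors: 4

4


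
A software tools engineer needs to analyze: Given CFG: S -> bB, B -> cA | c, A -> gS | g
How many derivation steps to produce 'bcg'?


Grammar: S -> bB, B -> cA | c, A -> gS | g
Deriving 'bcg':
Step 1: S -> bB => bB
Step 2: B -> cA => bcA
Step 3: A -> g => bcg
Total derivation steps: 3

3


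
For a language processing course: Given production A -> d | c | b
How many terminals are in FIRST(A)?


Production: A -> d | c | b
Examining each alternative for leading terminals:
  A -> d : first terminal = 'd'
  A -> c : first terminal = 'c'
  A -> b : first terminal = 'b'
FIRST(A) = {b, c, d}
Count: 3

3


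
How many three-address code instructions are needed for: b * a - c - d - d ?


Expression: b * a - c - d - d
Generating three-address code (respecting * over +/- precedence):
  Instruction 1: t1 = b * a
  Instruction 2: t2 = t1 - c
  Instruction 3: t3 = t2 - d
  Instruction 4: t4 = t3 - d
Total instructions: 4

4


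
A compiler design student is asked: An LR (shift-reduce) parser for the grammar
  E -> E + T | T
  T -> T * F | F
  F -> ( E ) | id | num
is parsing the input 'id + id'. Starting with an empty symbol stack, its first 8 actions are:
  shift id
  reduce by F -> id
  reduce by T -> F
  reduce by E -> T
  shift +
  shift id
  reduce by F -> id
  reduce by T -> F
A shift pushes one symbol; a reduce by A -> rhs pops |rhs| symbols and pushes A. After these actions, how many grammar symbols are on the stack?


Tracking the symbol stack through each action:
  Action 1: shift 'id' : push -> stack = [id] (size 1)
  Action 2: reduce by F -> id : pop 1, push F -> stack = [F] (size 1)
  Action 3: reduce by T -> F : pop 1, push T -> stack = [T] (size 1)
  Action 4: reduce by E -> T : pop 1, push E -> stack = [E] (size 1)
  Action 5: shift '+' : push -> stack = [E, +] (size 2)
  Action 6: shift 'id' : push -> stack = [E, +, id] (size 3)
  Action 7: reduce by F -> id : pop 1, push F -> stack = [E, +, F] (size 3)
  Action 8: reduce by T -> F : pop 1, push T -> stack = [E, +, T] (size 3)
Final stack size: 3

3


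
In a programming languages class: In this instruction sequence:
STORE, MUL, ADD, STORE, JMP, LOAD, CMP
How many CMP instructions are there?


Scanning instruction sequence for CMP:
  Position 1: STORE
  Position 2: MUL
  Position 3: ADD
  Position 4: STORE
  Position 5: JMP
  Position 6: LOAD
  Position 7: CMP <- MATCH
Matches at positions: [7]
Total CMP count: 1

1


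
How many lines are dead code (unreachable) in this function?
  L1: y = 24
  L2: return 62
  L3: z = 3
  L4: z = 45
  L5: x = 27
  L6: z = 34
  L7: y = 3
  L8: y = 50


Analyzing control flow:
  L1: reachable (before return)
  L2: reachable (return statement)
  L3: DEAD (after return at L2)
  L4: DEAD (after return at L2)
  L5: DEAD (after return at L2)
  L6: DEAD (after return at L2)
  L7: DEAD (after return at L2)
  L8: DEAD (after return at L2)
Return at L2, total lines = 8
Dead lines: L3 through L8
Count: 6

6


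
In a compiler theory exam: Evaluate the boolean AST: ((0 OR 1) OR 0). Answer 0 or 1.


Step 1: Evaluate inner node
  0 OR 1 = 1
Step 2: Evaluate root node
  1 OR 0 = 1

1


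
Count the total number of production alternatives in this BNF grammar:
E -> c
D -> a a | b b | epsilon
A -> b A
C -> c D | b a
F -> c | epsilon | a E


Counting alternatives per rule:
  E: 1 alternative(s)
  D: 3 alternative(s)
  A: 1 alternative(s)
  C: 2 alternative(s)
  F: 3 alternative(s)
Sum: 1 + 3 + 1 + 2 + 3 = 10

10


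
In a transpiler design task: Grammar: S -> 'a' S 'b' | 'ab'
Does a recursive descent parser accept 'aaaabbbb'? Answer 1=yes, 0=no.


Grammar accepts strings of the form a^n b^n (n >= 1)
Word: 'aaaabbbb'
Counting: 4 a's and 4 b's
Check: 4 == 4? Yes
Derivation (S -> aSb applied 3 time(s), then S -> ab): S => aSb => aaSbb => aaaSbbb => aaaabbbb
Accepted

1


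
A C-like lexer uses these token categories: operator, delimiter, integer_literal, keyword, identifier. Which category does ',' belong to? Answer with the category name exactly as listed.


Token: ','
Checking categories:
  identifier: no
  integer_literal: no
  operator: no
  keyword: no
  delimiter: YES
Category: delimiter

delimiter


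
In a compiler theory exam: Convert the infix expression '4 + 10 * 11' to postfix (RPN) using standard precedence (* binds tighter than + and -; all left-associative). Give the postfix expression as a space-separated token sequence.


Applying the shunting-yard algorithm:
  Operand 4 -> output
  Push '+' onto operator stack -> op-stack: [+]
  Operand 10 -> output
  Push '*' onto operator stack -> op-stack: [+, *]
  Operand 11 -> output
  End of input: pop '*' to output
  End of input: pop '+' to output
Postfix result: 4 10 11 * +

4 10 11 * +


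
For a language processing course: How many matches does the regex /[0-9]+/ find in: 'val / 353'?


Pattern: /[0-9]+/ (int literals)
Input: 'val / 353'
Scanning for matches:
  Match 1: '353'
Total matches: 1

1


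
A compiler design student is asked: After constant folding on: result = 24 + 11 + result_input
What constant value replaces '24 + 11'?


Identifying constant sub-expression:
  Original: result = 24 + 11 + result_input
  24 and 11 are both compile-time constants
  Evaluating: 24 + 11 = 35
  After folding: result = 35 + result_input

35


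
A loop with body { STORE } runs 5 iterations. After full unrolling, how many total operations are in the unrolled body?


Loop body operations: STORE (1 op per iteration)
Unrolling 5 iterations:
  Iteration 1: STORE (1 ops)
  Iteration 2: STORE (1 ops)
  Iteration 3: STORE (1 ops)
  Iteration 4: STORE (1 ops)
  Iteration 5: STORE (1 ops)
Total: 5 iterations * 1 ops/iter = 5 operations

5


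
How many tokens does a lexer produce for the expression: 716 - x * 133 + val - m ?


Scanning '716 - x * 133 + val - m'
Token 1: '716' -> integer_literal
Token 2: '-' -> operator
Token 3: 'x' -> identifier
Token 4: '*' -> operator
Token 5: '133' -> integer_literal
Token 6: '+' -> operator
Token 7: 'val' -> identifier
Token 8: '-' -> operator
Token 9: 'm' -> identifier
Total tokens: 9

9


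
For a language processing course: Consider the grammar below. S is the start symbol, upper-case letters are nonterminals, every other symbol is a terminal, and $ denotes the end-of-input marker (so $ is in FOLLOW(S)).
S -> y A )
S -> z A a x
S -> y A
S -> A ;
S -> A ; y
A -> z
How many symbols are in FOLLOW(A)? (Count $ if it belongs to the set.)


S is the start symbol and does not occur in any rule body, so FOLLOW(S) = {$}.
Examining every occurrence of A in a rule body:
  S -> y A ) : A is followed by terminal ')' -> add ')'
  S -> z A a x : A is followed by terminal 'a' -> add 'a'
  S -> y A : A is at the right end -> add FOLLOW(S) = {$}
  S -> A ; : A is followed by terminal ';' -> add ';'
  S -> A ; y : A is followed by terminal ';' -> add ';' (already in the set)
  A -> z : A does not occur in the body -> contributes nothing
FOLLOW(A) = {), ;, a, $}
Count: 4

4


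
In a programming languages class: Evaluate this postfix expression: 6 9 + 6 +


Processing tokens left to right:
Push 6, Push 9
Pop 6 and 9, compute 6 + 9 = 15, push 15
Push 6
Pop 15 and 6, compute 15 + 6 = 21, push 21
Stack result: 21

21


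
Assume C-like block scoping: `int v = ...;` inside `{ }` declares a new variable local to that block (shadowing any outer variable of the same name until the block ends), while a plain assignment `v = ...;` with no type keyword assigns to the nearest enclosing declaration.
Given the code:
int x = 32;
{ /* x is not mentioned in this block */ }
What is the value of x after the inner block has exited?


Analyzing scoping rules:
Outer scope: declares x = 32
Inner block: x is neither redeclared nor assigned -> unchanged
After the block -> 32
Result: 32

32


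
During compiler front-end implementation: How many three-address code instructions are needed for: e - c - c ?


Expression: e - c - c
Generating three-address code (respecting * over +/- precedence):
  Instruction 1: t1 = e - c
  Instruction 2: t2 = t1 - c
Total instructions: 2

2


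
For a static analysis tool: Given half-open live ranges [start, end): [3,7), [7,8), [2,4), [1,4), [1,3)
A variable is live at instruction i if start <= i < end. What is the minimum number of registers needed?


Live ranges:
  Var0: [3, 7)
  Var1: [7, 8)
  Var2: [2, 4)
  Var3: [1, 4)
  Var4: [1, 3)
Sweep-line events (position, delta, active):
  pos=1 start -> active=1
  pos=1 start -> active=2
  pos=2 start -> active=3
  pos=3 end -> active=2
  pos=3 start -> active=3
  pos=4 end -> active=2
  pos=4 end -> active=1
  pos=7 end -> active=0
  pos=7 start -> active=1
  pos=8 end -> active=0
Maximum simultaneous active: 3
Minimum registers needed: 3

3


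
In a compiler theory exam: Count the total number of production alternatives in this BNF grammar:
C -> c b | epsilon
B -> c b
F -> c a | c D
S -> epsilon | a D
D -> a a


Counting alternatives per rule:
  C: 2 alternative(s)
  B: 1 alternative(s)
  F: 2 alternative(s)
  S: 2 alternative(s)
  D: 1 alternative(s)
Sum: 2 + 1 + 2 + 2 + 1 = 8

8


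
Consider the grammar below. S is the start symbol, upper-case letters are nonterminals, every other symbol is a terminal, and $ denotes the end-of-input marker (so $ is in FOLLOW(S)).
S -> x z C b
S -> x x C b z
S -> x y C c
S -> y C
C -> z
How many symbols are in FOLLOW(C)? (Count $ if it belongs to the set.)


S is the start symbol and does not occur in any rule body, so FOLLOW(S) = {$}.
Examining every occurrence of C in a rule body:
  S -> x z C b : C is followed by terminal 'b' -> add 'b'
  S -> x x C b z : C is followed by terminal 'b' -> add 'b' (already in the set)
  S -> x y C c : C is followed by terminal 'c' -> add 'c'
  S -> y C : C is at the right end -> add FOLLOW(S) = {$}
  C -> z : C does not occur in the body -> contributes nothing
FOLLOW(C) = {b, c, $}
Count: 3

3


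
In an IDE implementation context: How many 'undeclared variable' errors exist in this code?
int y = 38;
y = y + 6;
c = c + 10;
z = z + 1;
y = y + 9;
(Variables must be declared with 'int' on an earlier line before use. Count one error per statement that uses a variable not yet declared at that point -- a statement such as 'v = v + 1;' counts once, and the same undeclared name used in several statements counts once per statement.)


Scanning code line by line:
  Line 1: declare 'y' -> declared = ['y']
  Line 2: use 'y' -> OK (declared)
  Line 3: use 'c' -> ERROR (undeclared)
  Line 4: use 'z' -> ERROR (undeclared)
  Line 5: use 'y' -> OK (declared)
Total undeclared variable errors: 2

2


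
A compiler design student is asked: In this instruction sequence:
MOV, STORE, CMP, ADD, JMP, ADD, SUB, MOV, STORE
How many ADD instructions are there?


Scanning instruction sequence for ADD:
  Position 1: MOV
  Position 2: STORE
  Position 3: CMP
  Position 4: ADD <- MATCH
  Position 5: JMP
  Position 6: ADD <- MATCH
  Position 7: SUB
  Position 8: MOV
  Position 9: STORE
Matches at positions: [4, 6]
Total ADD count: 2

2


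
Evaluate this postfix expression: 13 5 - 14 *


Processing tokens left to right:
Push 13, Push 5
Pop 13 and 5, compute 13 - 5 = 8, push 8
Push 14
Pop 8 and 14, compute 8 * 14 = 112, push 112
Stack result: 112

112


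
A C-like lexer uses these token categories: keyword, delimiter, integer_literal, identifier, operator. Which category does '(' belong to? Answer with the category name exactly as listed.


Token: '('
Checking categories:
  identifier: no
  integer_literal: no
  operator: no
  keyword: no
  delimiter: YES
Category: delimiter

delimiter


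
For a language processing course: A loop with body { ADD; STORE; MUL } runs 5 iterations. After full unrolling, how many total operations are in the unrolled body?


Loop body operations: ADD, STORE, MUL (3 ops per iteration)
Unrolling 5 iterations:
  Iteration 1: ADD, STORE, MUL (3 ops)
  Iteration 2: ADD, STORE, MUL (3 ops)
  Iteration 3: ADD, STORE, MUL (3 ops)
  Iteration 4: ADD, STORE, MUL (3 ops)
  Iteration 5: ADD, STORE, MUL (3 ops)
Total: 5 iterations * 3 ops/iter = 15 operations

15
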